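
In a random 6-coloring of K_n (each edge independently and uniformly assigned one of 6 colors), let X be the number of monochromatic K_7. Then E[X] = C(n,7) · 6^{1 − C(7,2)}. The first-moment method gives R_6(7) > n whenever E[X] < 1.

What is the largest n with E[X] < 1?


We need C(n, 7) · 6^{1 − 21} < 1, i.e. C(n, 7) < 6^{21 − 1} = 3656158440062976.
Check values of n near the boundary:
  n = 565: C(565, 7) = 3513212521235560; 3513212521235560 < 3656158440062976? YES
  n = 566: C(566, 7) = 3557206237959440; 3557206237959440 < 3656158440062976? YES
  n = 567: C(567, 7) = 3601671315933933; 3601671315933933 < 3656158440062976? YES
  n = 568: C(568, 7) = 3646611956239704; 3646611956239704 < 3656158440062976? YES
  n = 569: C(569, 7) = 3692032389858348; 3692032389858348 < 3656158440062976? NO
  n = 570: C(570, 7) = 3737936877831720; 3737936877831720 < 3656158440062976? NO
The largest n with C(n, 7) < 3656158440062976 is n = 568 (where E[X] = 16882462760369/16926659444736 ≈ 0.9973889). Hence R_6(7) > 568, i.e. R_6(7) ≥ 569.

Largest n = 568; hence R_6(7) > 568.


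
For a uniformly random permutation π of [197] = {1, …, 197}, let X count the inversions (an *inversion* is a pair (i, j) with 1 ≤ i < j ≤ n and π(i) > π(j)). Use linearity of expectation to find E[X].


Write X = Σ X_I over the C(197, 2) = 19306 pairs i < j, with X_I the indicator of one inversion.
There are 19306 indicators.
For each fixed pair i < j, the values π(i) and π(j) are two distinct elements of {1, …, 197} in uniformly random order; by symmetry P[π(i) > π(j)] = 1/2.
By linearity: E[X] = 19306 · (1/2) = C(197, 2) · (1/2) = 19306/2 = 9653 ≈ 9653.000.

E[X] = 9653 = 9653.000.


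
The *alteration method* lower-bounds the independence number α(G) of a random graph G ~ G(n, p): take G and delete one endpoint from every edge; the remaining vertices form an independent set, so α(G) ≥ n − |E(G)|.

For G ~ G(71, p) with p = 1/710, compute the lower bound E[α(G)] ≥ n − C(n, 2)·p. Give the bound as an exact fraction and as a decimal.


E[|E(G)|] = C(71, 2)·p = 2485 · (1/710) = 7/2.
E[α(G)] ≥ n − E[|E(G)|] = 71 − 7/2 = 135/2.
Numerically: ≈ 67.500.
(This is only a lower bound; the true E[α(G)] may be larger.)

E[α(G)] ≥ 135/2 ≈ 67.500.


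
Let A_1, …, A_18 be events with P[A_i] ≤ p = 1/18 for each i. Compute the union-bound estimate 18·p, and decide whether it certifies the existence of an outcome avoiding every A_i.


Union bound: P[∪_{i=1}^{18} A_i] ≤ Σ_i P[A_i] ≤ 18·p = 18·(1/18) = 1.
Numerically: 1 ≈ 1.00000.
Is 1 < 1? NO.
Since the bound 1 is ≥ 1, the union bound is uninformative here; it does NOT by itself certify existence.

18·p = 1 ≈ 1.00000; existence NOT certified by the union bound.


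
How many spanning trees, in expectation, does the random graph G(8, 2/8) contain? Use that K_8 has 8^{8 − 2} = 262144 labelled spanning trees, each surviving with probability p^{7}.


K_8 has 8^{8 − 2} = 262144 labelled spanning trees.
For each such spanning tree H, let X_H = 1 if all 7 edges of H are present in G. Then P[X_H = 1] = p^{7} = (1/4)^{7} = 1/16384.
By linearity of expectation: E[X] = Σ_H E[X_H] = 262144 · p^{7} = 262144 · 1/16384 = 16.
Numerically: E[X] ≈ 16.

E[X] = 262144 · (1/4)^{7} = 16 ≈ 16.


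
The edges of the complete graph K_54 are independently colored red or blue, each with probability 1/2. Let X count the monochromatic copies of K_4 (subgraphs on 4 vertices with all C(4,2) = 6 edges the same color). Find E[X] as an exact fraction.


Let X = Σ_S X_S over the C(54, 4) = 316251 subsets S of size 4, where X_S = 1 if the K_4 on S is monochromatic.
For a fixed S, the K_4 on S has C(4, 2) = 6 edges. P[all 6 edges red] = (1/2)^6, and likewise for blue, so P[monochromatic] = 2·(1/2)^6 = 2^{1 − 6} = 1/32.
By linearity of expectation: E[X] = C(54, 4) · 2^{1 − 6} = 316251 · 1/32 = 316251/32.
Numerically: E[X] ≈ 9882.843750.

E[X] = C(54,4)·2^(1−C(4,2)) = 316251/32 ≈ 9882.843750.


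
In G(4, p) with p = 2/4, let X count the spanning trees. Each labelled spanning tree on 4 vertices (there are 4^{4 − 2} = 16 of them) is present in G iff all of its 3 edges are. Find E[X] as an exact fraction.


K_4 has 4^{4 − 2} = 16 labelled spanning trees.
For each such spanning tree H, let X_H = 1 if all 3 edges of H are present in G. Then P[X_H = 1] = p^{3} = (1/2)^{3} = 1/8.
By linearity of expectation: E[X] = Σ_H E[X_H] = 16 · p^{3} = 16 · 1/8 = 2.
Numerically: E[X] ≈ 2.

E[X] = 16 · (1/2)^{3} = 2 ≈ 2.


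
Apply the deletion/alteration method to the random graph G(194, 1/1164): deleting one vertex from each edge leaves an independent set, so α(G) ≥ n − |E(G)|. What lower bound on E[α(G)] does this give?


E[|E(G)|] = C(194, 2)·p = 18721 · (1/1164) = 193/12.
E[α(G)] ≥ n − E[|E(G)|] = 194 − 193/12 = 2135/12.
Numerically: ≈ 177.916667.
(This is only a lower bound; the true E[α(G)] may be larger.)

E[α(G)] ≥ 2135/12 ≈ 177.916667.


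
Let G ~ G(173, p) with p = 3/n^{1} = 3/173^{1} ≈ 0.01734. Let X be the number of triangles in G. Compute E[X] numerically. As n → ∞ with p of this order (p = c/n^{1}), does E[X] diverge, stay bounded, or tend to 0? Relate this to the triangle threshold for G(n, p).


Number of potential triangles: C(173, 3) = 848046.
Each occurs with probability p³ ≈ (0.01734)³ ≈ 5.214653e-06.
By linearity: E[X] = C(173, 3)·p³ ≈ 848046 · 5.214653e-06 ≈ 4.4223.
Here α = 1, so p = 3/n is exactly at the triangle threshold p ~ 1/n. Asymptotically E[X] → c³/6 = 3³/6 = 9/2 ≈ 4.5000, a bounded constant. In this regime the triangle count is asymptotically Poisson(c³/6).

E[X] ≈ 4.4223; in regime p = Θ(1/n^{1}) E[X] stays bounded (at the triangle threshold p ~ 1/n).


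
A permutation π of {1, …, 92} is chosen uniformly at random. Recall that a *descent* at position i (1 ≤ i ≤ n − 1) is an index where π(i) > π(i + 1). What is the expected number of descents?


Write X = Σ X_I over i = 1, …, 91, with X_I the indicator of one descent.
There are 91 indicators.
For each fixed i, the pair (π(i), π(i+1)) is a uniformly random ordered pair of distinct values from {1, …, 92}; by symmetry P[π(i) > π(i+1)] = 1/2.
By linearity: E[X] = 91 · (1/2) = (92 − 1) · (1/2) = 91/2 ≈ 45.500.

E[X] = 91/2 = 45.500.


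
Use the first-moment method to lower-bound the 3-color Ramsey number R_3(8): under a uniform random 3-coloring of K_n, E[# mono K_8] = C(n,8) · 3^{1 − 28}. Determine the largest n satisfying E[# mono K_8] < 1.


We need C(n, 8) · 3^{1 − 28} < 1, i.e. C(n, 8) < 3^{28 − 1} = 7625597484987.
Check values of n near the boundary:
  n = 153: C(153, 8) = 6183023199255; 6183023199255 < 7625597484987? YES
  n = 154: C(154, 8) = 6521818990995; 6521818990995 < 7625597484987? YES
  n = 155: C(155, 8) = 6876747915675; 6876747915675 < 7625597484987? YES
  n = 156: C(156, 8) = 7248464019225; 7248464019225 < 7625597484987? YES
  n = 157: C(157, 8) = 7637643295425; 7637643295425 < 7625597484987? NO
  n = 158: C(158, 8) = 8044984271181; 8044984271181 < 7625597484987? NO
  n = 159: C(159, 8) = 8471208603429; 8471208603429 < 7625597484987? NO
The largest n with C(n, 8) < 7625597484987 is n = 156 (where E[X] = 805384891025/847288609443 ≈ 0.9505437). Hence R_3(8) > 156, i.e. R_3(8) ≥ 157.

Largest n = 156; hence R_3(8) > 156.


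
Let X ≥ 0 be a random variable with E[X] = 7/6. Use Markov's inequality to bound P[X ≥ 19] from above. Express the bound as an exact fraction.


μ = E[X] = 7/6, a = 19.
Markov: P[X ≥ 19] ≤ μ/a = (7/6)/19 = 7/114.
Numerically: ≈ 0.061.
(Since a = 19 > μ = 1.167, the bound 7/114 is < 1 and informative.)

P[X ≥ 19] ≤ 7/114 ≈ 0.061.


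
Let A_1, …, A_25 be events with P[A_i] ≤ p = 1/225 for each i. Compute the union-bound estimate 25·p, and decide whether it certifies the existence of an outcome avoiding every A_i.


Union bound: P[∪_{i=1}^{25} A_i] ≤ Σ_i P[A_i] ≤ 25·p = 25·(1/225) = 1/9.
Numerically: 1/9 ≈ 0.1111.
Is 1/9 < 1? YES.
Since P[∪ A_i] ≤ 1/9 < 1, the complement has P[∩ A_i^c] ≥ 1 − 1/9 = 8/9 > 0, so some outcome avoids every A_i.

25·p = 1/9 ≈ 0.1111; existence CERTIFIED by the union bound.


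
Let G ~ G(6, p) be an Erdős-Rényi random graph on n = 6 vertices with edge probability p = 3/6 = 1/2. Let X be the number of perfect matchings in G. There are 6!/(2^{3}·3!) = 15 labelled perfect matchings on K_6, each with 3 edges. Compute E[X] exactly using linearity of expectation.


K_6 has 6!/(2^{3}·3!) = 15 labelled perfect matchings.
For each such perfect matching H, let X_H = 1 if all 3 edges of H are present in G. Then P[X_H = 1] = p^{3} = (1/2)^{3} = 1/8.
By linearity of expectation: E[X] = Σ_H E[X_H] = 15 · p^{3} = 15 · 1/8 = 15/8.
Numerically: E[X] ≈ 1.875.

E[X] = 15 · (1/2)^{3} = 15/8 ≈ 1.875.


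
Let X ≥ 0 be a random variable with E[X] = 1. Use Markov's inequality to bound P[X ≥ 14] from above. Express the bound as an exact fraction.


μ = E[X] = 1, a = 14.
Markov: P[X ≥ 14] ≤ μ/a = (1)/14 = 1/14.
Numerically: ≈ 0.071.
(Since a = 14 > μ = 1.000, the bound 1/14 is < 1 and informative.)

P[X ≥ 14] ≤ 1/14 ≈ 0.071.


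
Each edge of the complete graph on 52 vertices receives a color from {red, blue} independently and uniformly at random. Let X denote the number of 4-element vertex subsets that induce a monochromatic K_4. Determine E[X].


Let X = Σ_S X_S over the C(52, 4) = 270725 subsets S of size 4, where X_S = 1 if the K_4 on S is monochromatic.
For a fixed S, the K_4 on S has C(4, 2) = 6 edges. P[all 6 edges red] = (1/2)^6, and likewise for blue, so P[monochromatic] = 2·(1/2)^6 = 2^{1 − 6} = 1/32.
Summing: E[X] = C(52, 4) · 2^{1 − 6} = 270725 · 1/32 = 270725/32.
Numerically: E[X] ≈ 8460.15625.

E[X] = C(52,4)·2^(1−C(4,2)) = 270725/32 ≈ 8460.15625.


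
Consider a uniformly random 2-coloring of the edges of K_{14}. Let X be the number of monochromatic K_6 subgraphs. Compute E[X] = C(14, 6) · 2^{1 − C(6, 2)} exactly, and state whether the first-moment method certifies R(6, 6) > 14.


E[X] = C(14, 6) · 2^{1 − 15} = 3003 · 2^{−14} = 3003/16384.
As a reduced fraction: E[X] = 3003/16384 ≈ 0.18329.
Is E[X] < 1? YES.
Since E[X] < 1, there exists a 2-coloring of K_{14} with no monochromatic K_6; hence R(6, 6) > 14.

E[X] = 3003/16384 ≈ 0.18329; E[X] < 1, so R(6, 6) > 14.


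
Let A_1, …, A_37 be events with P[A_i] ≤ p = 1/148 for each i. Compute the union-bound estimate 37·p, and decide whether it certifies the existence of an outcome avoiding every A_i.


Union bound: P[∪_{i=1}^{37} A_i] ≤ Σ_i P[A_i] ≤ 37·p = 37·(1/148) = 1/4.
Numerically: 1/4 ≈ 0.2500000.
Is 1/4 < 1? YES.
Since P[∪ A_i] ≤ 1/4 < 1, the complement has P[∩ A_i^c] ≥ 1 − 1/4 = 3/4 > 0, so some outcome avoids every A_i.

37·p = 1/4 ≈ 0.2500000; existence CERTIFIED by the union bound.


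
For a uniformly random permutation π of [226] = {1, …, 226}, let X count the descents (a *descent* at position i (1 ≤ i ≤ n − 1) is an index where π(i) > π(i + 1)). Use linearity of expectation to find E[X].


Write X = Σ X_I over i = 1, …, 225, with X_I the indicator of one descent.
There are 225 indicators.
For each fixed i, the pair (π(i), π(i+1)) is a uniformly random ordered pair of distinct values from {1, …, 226}; by symmetry P[π(i) > π(i+1)] = 1/2.
By linearity: E[X] = 225 · (1/2) = (226 − 1) · (1/2) = 225/2 ≈ 112.50000.

E[X] = 225/2 = 112.50000.


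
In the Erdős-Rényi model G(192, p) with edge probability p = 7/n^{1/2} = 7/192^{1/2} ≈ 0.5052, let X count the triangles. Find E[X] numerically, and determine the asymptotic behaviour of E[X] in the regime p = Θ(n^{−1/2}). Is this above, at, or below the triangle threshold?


Number of potential triangles: C(192, 3) = 1161280.
Each occurs with probability p³ ≈ (0.5052)³ ≈ 1.289265e-01.
By linearity: E[X] = C(192, 3)·p³ ≈ 1161280 · 1.289265e-01 ≈ 149719.7949.
Since α = 1/2 < 1, p = c/n^{1/2} ≫ 1/n is above the triangle threshold p ~ 1/n. Asymptotically E[X] ~ (c³/6)·n^{3(1−α)} = (7³/6)·n^{1.5} → ∞; triangles are abundant w.h.p.

E[X] ≈ 149719.7949; in regime p = Θ(1/n^{1/2}) E[X] diverges (above the triangle threshold p ~ 1/n).


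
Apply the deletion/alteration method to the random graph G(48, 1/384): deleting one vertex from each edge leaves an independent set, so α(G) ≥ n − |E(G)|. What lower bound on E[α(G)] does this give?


E[|E(G)|] = C(48, 2)·p = 1128 · (1/384) = 47/16.
E[α(G)] ≥ n − E[|E(G)|] = 48 − 47/16 = 721/16.
Numerically: ≈ 45.062500.
(This is only a lower bound; the true E[α(G)] may be larger.)

E[α(G)] ≥ 721/16 ≈ 45.062500.


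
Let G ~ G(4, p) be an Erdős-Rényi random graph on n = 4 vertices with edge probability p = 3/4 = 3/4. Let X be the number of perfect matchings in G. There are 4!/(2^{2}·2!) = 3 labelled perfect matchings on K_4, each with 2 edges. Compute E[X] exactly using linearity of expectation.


K_4 has 4!/(2^{2}·2!) = 3 labelled perfect matchings.
For each such perfect matching H, let X_H = 1 if all 2 edges of H are present in G. Then P[X_H = 1] = p^{2} = (3/4)^{2} = 9/16.
By linearity of expectation: E[X] = Σ_H E[X_H] = 3 · p^{2} = 3 · 9/16 = 27/16.
Numerically: E[X] ≈ 1.69.

E[X] = 3 · (3/4)^{2} = 27/16 ≈ 1.69.


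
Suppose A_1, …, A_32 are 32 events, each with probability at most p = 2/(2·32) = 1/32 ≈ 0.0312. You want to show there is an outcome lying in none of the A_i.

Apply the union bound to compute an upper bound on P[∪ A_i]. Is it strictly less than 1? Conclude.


Union bound: P[∪_{i=1}^{32} A_i] ≤ Σ_i P[A_i] ≤ 32·p = 32·(1/32) = 1.
Numerically: 1 ≈ 1.0000.
Is 1 < 1? NO.
Since the bound 1 is ≥ 1, the union bound is uninformative here; it does NOT by itself certify existence.

32·p = 1 ≈ 1.0000; existence NOT certified by the union bound.


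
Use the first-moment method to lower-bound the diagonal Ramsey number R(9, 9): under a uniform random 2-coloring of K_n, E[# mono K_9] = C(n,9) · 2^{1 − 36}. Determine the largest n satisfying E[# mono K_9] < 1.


We need C(n, 9) · 2^{1 − 36} < 1, i.e. C(n, 9) < 2^{36 − 1} = 34359738368.
Check values of n near the boundary:
  n = 60: C(60, 9) = 14783142660; 14783142660 < 34359738368? YES
  n = 61: C(61, 9) = 17341763505; 17341763505 < 34359738368? YES
  n = 62: C(62, 9) = 20286591270; 20286591270 < 34359738368? YES
  n = 63: C(63, 9) = 23667689815; 23667689815 < 34359738368? YES
  n = 64: C(64, 9) = 27540584512; 27540584512 < 34359738368? YES
  n = 65: C(65, 9) = 31966749880; 31966749880 < 34359738368? YES
  n = 66: C(66, 9) = 37014131440; 37014131440 < 34359738368? NO
  n = 67: C(67, 9) = 42757703560; 42757703560 < 34359738368? NO
  n = 68: C(68, 9) = 49280065120; 49280065120 < 34359738368? NO
The largest n with C(n, 9) < 34359738368 is n = 65 (where E[X] = 3995843735/4294967296 ≈ 0.93035). Hence R(9, 9) > 65, i.e. R(9, 9) ≥ 66.

Largest n = 65; hence R(9, 9) > 65.


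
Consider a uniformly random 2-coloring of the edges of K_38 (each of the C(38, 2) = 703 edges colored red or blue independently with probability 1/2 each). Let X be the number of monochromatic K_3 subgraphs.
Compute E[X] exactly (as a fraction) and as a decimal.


Let X = Σ_S X_S over the C(38, 3) = 8436 subsets S of size 3, where X_S = 1 if the K_3 on S is monochromatic.
For a fixed S, the K_3 on S has C(3, 2) = 3 edges. P[all 3 edges red] = (1/2)^3, and likewise for blue, so P[monochromatic] = 2·(1/2)^3 = 2^{1 − 3} = 1/4.
By linearity: E[X] = C(38, 3) · 2^{1 − 3} = 8436 · 1/4 = 2109.
Numerically: E[X] ≈ 2109.000000.

E[X] = C(38,3)·2^(1−C(3,2)) = 2109 ≈ 2109.000000.


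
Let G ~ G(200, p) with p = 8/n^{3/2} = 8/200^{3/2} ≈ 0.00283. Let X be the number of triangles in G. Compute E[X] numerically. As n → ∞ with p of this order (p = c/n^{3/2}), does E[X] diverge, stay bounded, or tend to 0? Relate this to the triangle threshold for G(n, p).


Number of potential triangles: C(200, 3) = 1313400.
Each occurs with probability p³ ≈ (0.00283)³ ≈ 2.26274e-08.
By linearity: E[X] = C(200, 3)·p³ ≈ 1313400 · 2.26274e-08 ≈ 0.030.
Since α = 3/2 > 1, p = c/n^{3/2} = o(1/n) is below the triangle threshold p ~ 1/n. Asymptotically E[X] ~ (c³/6)·n^{3(1−α)} = (8³/6)·n^{-1.5} → 0, so by Markov's inequality G has no triangles w.h.p.

E[X] ≈ 0.030; in regime p = Θ(1/n^{3/2}) E[X] tends to 0 (below the triangle threshold p ~ 1/n).


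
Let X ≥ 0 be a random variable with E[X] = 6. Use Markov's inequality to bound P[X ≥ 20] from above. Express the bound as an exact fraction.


μ = E[X] = 6, a = 20.
Markov: P[X ≥ 20] ≤ μ/a = (6)/20 = 3/10.
Numerically: ≈ 0.30000.
(Since a = 20 > μ = 6.00000, the bound 3/10 is < 1 and informative.)

P[X ≥ 20] ≤ 3/10 ≈ 0.30000.


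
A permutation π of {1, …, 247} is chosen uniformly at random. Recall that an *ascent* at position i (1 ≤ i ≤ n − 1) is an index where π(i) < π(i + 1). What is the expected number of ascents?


Write X = Σ X_I over i = 1, …, 246, with X_I the indicator of one ascent.
There are 246 indicators.
For each fixed i, the pair (π(i), π(i+1)) is a uniformly random ordered pair of distinct values from {1, …, 247}; by symmetry P[π(i) < π(i+1)] = 1/2.
By linearity: E[X] = 246 · (1/2) = (247 − 1) · (1/2) = 123 ≈ 123.0000.

E[X] = 123 = 123.0000.


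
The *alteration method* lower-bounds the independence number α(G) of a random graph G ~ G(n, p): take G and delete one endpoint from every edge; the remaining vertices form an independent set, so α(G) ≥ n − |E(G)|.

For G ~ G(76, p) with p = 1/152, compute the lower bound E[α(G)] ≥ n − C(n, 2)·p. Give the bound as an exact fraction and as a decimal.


E[|E(G)|] = C(76, 2)·p = 2850 · (1/152) = 75/4.
E[α(G)] ≥ n − E[|E(G)|] = 76 − 75/4 = 229/4.
Numerically: ≈ 57.250000.
(This is only a lower bound; the true E[α(G)] may be larger.)

E[α(G)] ≥ 229/4 ≈ 57.250000.


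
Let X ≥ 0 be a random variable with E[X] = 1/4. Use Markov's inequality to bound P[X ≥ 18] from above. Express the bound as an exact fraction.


μ = E[X] = 1/4, a = 18.
Markov: P[X ≥ 18] ≤ μ/a = (1/4)/18 = 1/72.
Numerically: ≈ 0.01389.
(Since a = 18 > μ = 0.25000, the bound 1/72 is < 1 and informative.)

P[X ≥ 18] ≤ 1/72 ≈ 0.01389.


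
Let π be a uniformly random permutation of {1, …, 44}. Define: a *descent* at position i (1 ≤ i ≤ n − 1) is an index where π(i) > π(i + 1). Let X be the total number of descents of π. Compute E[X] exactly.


Write X = Σ X_I over i = 1, …, 43, with X_I the indicator of one descent.
There are 43 indicators.
For each fixed i, the pair (π(i), π(i+1)) is a uniformly random ordered pair of distinct values from {1, …, 44}; by symmetry P[π(i) > π(i+1)] = 1/2.
By linearity: E[X] = 43 · (1/2) = (44 − 1) · (1/2) = 43/2 ≈ 21.500000.

E[X] = 43/2 = 21.500000.


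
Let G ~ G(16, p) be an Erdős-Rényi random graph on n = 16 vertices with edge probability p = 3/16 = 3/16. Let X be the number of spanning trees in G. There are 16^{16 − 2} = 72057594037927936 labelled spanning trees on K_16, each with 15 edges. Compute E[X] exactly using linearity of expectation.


K_16 has 16^{16 − 2} = 72057594037927936 labelled spanning trees.
For each such spanning tree H, let X_H = 1 if all 15 edges of H are present in G. Then P[X_H = 1] = p^{15} = (3/16)^{15} = 14348907/1152921504606846976.
Summing the indicators: E[X] = Σ_H E[X_H] = 72057594037927936 · p^{15} = 72057594037927936 · 14348907/1152921504606846976 = 14348907/16.
Numerically: E[X] ≈ 8.968e+05.

E[X] = 72057594037927936 · (3/16)^{15} = 14348907/16 ≈ 8.968e+05.


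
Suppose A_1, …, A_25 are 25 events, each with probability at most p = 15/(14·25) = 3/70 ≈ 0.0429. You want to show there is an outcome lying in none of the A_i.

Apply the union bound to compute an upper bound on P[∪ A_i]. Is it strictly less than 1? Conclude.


Union bound: P[∪_{i=1}^{25} A_i] ≤ Σ_i P[A_i] ≤ 25·p = 25·(3/70) = 15/14.
Numerically: 15/14 ≈ 1.0714.
Is 15/14 < 1? NO.
Since the bound 15/14 is ≥ 1, the union bound is uninformative here; it does NOT by itself certify existence.

25·p = 15/14 ≈ 1.0714; existence NOT certified by the union bound.


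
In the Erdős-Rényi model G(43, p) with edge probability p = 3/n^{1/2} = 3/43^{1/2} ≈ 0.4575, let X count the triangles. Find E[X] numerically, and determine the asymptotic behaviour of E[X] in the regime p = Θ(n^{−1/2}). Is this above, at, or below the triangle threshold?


Number of potential triangles: C(43, 3) = 12341.
Each occurs with probability p³ ≈ (0.4575)³ ≈ 9.5754916e-02.
By linearity: E[X] = C(43, 3)·p³ ≈ 12341 · 9.5754916e-02 ≈ 1181.71142.
Since α = 1/2 < 1, p = c/n^{1/2} ≫ 1/n is above the triangle threshold p ~ 1/n. Asymptotically E[X] ~ (c³/6)·n^{3(1−α)} = (3³/6)·n^{1.5} → ∞; triangles are abundant w.h.p.

E[X] ≈ 1181.71142; in regime p = Θ(1/n^{1/2}) E[X] diverges (above the triangle threshold p ~ 1/n).


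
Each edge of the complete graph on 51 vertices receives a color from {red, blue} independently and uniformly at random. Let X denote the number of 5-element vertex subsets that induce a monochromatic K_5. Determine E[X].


Let X = Σ_S X_S over the C(51, 5) = 2349060 subsets S of size 5, where X_S = 1 if the K_5 on S is monochromatic.
For a fixed S, the K_5 on S has C(5, 2) = 10 edges. P[all 10 edges red] = (1/2)^10, and likewise for blue, so P[monochromatic] = 2·(1/2)^10 = 2^{1 − 10} = 1/512.
By linearity of expectation: E[X] = C(51, 5) · 2^{1 − 10} = 2349060 · 1/512 = 587265/128.
Numerically: E[X] ≈ 4588.008.

E[X] = C(51,5)·2^(1−C(5,2)) = 587265/128 ≈ 4588.008.


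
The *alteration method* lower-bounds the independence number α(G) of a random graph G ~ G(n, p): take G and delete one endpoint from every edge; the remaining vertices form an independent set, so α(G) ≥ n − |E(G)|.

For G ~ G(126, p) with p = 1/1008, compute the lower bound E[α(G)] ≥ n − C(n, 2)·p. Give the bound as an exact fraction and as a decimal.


E[|E(G)|] = C(126, 2)·p = 7875 · (1/1008) = 125/16.
E[α(G)] ≥ n − E[|E(G)|] = 126 − 125/16 = 1891/16.
Numerically: ≈ 118.1875.
(This is only a lower bound; the true E[α(G)] may be larger.)

E[α(G)] ≥ 1891/16 ≈ 118.1875.


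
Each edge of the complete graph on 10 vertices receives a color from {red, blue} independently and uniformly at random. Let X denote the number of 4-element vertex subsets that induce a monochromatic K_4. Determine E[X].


Let X = Σ_S X_S over the C(10, 4) = 210 subsets S of size 4, where X_S = 1 if the K_4 on S is monochromatic.
For a fixed S, the K_4 on S has C(4, 2) = 6 edges. P[all 6 edges red] = (1/2)^6, and likewise for blue, so P[monochromatic] = 2·(1/2)^6 = 2^{1 − 6} = 1/32.
By linearity of expectation: E[X] = C(10, 4) · 2^{1 − 6} = 210 · 1/32 = 105/16.
Numerically: E[X] ≈ 6.5625.

E[X] = C(10,4)·2^(1−C(4,2)) = 105/16 ≈ 6.5625.


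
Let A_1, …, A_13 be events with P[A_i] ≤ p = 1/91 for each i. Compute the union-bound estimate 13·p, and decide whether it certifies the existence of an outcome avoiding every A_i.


Union bound: P[∪_{i=1}^{13} A_i] ≤ Σ_i P[A_i] ≤ 13·p = 13·(1/91) = 1/7.
Numerically: 1/7 ≈ 0.1429.
Is 1/7 < 1? YES.
Since P[∪ A_i] ≤ 1/7 < 1, the complement has P[∩ A_i^c] ≥ 1 − 1/7 = 6/7 > 0, so some outcome avoids every A_i.

13·p = 1/7 ≈ 0.1429; existence CERTIFIED by the union bound.


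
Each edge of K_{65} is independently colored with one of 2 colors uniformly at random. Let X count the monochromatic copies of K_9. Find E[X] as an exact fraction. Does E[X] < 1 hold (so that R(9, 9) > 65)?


E[X] = C(65, 9) · 2^{1 − 36} = 31966749880 · 2^{−35} = 31966749880/34359738368.
As a reduced fraction: E[X] = 3995843735/4294967296 ≈ 0.930.
Is E[X] < 1? YES.
Since E[X] < 1, there exists a 2-coloring of K_{65} with no monochromatic K_9; hence R(9, 9) > 65.

E[X] = 3995843735/4294967296 ≈ 0.930; E[X] < 1, so R(9, 9) > 65.


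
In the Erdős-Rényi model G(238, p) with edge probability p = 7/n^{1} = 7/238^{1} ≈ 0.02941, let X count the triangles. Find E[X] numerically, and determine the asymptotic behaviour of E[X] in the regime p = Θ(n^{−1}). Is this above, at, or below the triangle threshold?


Number of potential triangles: C(238, 3) = 2218636.
Each occurs with probability p³ ≈ (0.02941)³ ≈ 2.544270e-05.
By linearity: E[X] = C(238, 3)·p³ ≈ 2218636 · 2.544270e-05 ≈ 56.4481.
Here α = 1, so p = 7/n is exactly at the triangle threshold p ~ 1/n. Asymptotically E[X] → c³/6 = 7³/6 = 343/6 ≈ 57.1667, a bounded constant. In this regime the triangle count is asymptotically Poisson(c³/6).

E[X] ≈ 56.4481; in regime p = Θ(1/n^{1}) E[X] stays bounded (at the triangle threshold p ~ 1/n).


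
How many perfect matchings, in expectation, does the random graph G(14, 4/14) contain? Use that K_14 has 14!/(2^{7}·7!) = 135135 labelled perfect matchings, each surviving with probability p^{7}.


K_14 has 14!/(2^{7}·7!) = 135135 labelled perfect matchings.
For each such perfect matching H, let X_H = 1 if all 7 edges of H are present in G. Then P[X_H = 1] = p^{7} = (2/7)^{7} = 128/823543.
By linearity of expectation: E[X] = Σ_H E[X_H] = 135135 · p^{7} = 135135 · 128/823543 = 2471040/117649.
Numerically: E[X] ≈ 21.003.

E[X] = 135135 · (2/7)^{7} = 2471040/117649 ≈ 21.003.


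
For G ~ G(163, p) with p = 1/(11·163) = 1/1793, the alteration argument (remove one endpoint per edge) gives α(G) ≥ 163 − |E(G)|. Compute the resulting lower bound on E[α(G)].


E[|E(G)|] = C(163, 2)·p = 13203 · (1/1793) = 81/11.
E[α(G)] ≥ n − E[|E(G)|] = 163 − 81/11 = 1712/11.
Numerically: ≈ 155.636.
(This is only a lower bound; the true E[α(G)] may be larger.)

E[α(G)] ≥ 1712/11 ≈ 155.636.


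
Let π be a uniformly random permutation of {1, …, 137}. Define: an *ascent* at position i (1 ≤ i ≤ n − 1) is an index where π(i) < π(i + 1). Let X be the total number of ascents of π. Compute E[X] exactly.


Write X = Σ X_I over i = 1, …, 136, with X_I the indicator of one ascent.
There are 136 indicators.
For each fixed i, the pair (π(i), π(i+1)) is a uniformly random ordered pair of distinct values from {1, …, 137}; by symmetry P[π(i) < π(i+1)] = 1/2.
By linearity: E[X] = 136 · (1/2) = (137 − 1) · (1/2) = 68 ≈ 68.0000.

E[X] = 68 = 68.0000.


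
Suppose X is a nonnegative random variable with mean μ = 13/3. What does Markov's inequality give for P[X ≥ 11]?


μ = E[X] = 13/3, a = 11.
Markov: P[X ≥ 11] ≤ μ/a = (13/3)/11 = 13/33.
Numerically: ≈ 0.3939.
(Since a = 11 > μ = 4.3333, the bound 13/33 is < 1 and informative.)

P[X ≥ 11] ≤ 13/33 ≈ 0.3939.


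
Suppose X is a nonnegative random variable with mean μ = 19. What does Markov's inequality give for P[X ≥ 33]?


μ = E[X] = 19, a = 33.
Markov: P[X ≥ 33] ≤ μ/a = (19)/33 = 19/33.
Numerically: ≈ 0.575758.
(Since a = 33 > μ = 19.000000, the bound 19/33 is < 1 and informative.)

P[X ≥ 33] ≤ 19/33 ≈ 0.575758.


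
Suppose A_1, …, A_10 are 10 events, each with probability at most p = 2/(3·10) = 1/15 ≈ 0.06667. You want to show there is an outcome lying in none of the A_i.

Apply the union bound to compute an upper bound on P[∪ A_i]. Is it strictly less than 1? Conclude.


Union bound: P[∪_{i=1}^{10} A_i] ≤ Σ_i P[A_i] ≤ 10·p = 10·(1/15) = 2/3.
Numerically: 2/3 ≈ 0.66667.
Is 2/3 < 1? YES.
Since P[∪ A_i] ≤ 2/3 < 1, the complement has P[∩ A_i^c] ≥ 1 − 2/3 = 1/3 > 0, so some outcome avoids every A_i.

10·p = 2/3 ≈ 0.66667; existence CERTIFIED by the union bound.


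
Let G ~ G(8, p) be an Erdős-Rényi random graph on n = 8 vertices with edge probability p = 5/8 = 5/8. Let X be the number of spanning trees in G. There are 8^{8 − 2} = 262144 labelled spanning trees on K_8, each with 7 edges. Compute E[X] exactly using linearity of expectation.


K_8 has 8^{8 − 2} = 262144 labelled spanning trees.
For each such spanning tree H, let X_H = 1 if all 7 edges of H are present in G. Then P[X_H = 1] = p^{7} = (5/8)^{7} = 78125/2097152.
Summing the indicators: E[X] = Σ_H E[X_H] = 262144 · p^{7} = 262144 · 78125/2097152 = 78125/8.
Numerically: E[X] ≈ 9766.

E[X] = 262144 · (5/8)^{7} = 78125/8 ≈ 9766.


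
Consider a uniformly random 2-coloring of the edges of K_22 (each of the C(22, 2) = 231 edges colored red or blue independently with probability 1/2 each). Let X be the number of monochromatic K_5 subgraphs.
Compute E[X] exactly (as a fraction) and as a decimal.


Let X = Σ_S X_S over the C(22, 5) = 26334 subsets S of size 5, where X_S = 1 if the K_5 on S is monochromatic.
For a fixed S, the K_5 on S has C(5, 2) = 10 edges. P[all 10 edges red] = (1/2)^10, and likewise for blue, so P[monochromatic] = 2·(1/2)^10 = 2^{1 − 10} = 1/512.
By linearity of expectation: E[X] = C(22, 5) · 2^{1 − 10} = 26334 · 1/512 = 13167/256.
Numerically: E[X] ≈ 51.4336.

E[X] = C(22,5)·2^(1−C(5,2)) = 13167/256 ≈ 51.4336.


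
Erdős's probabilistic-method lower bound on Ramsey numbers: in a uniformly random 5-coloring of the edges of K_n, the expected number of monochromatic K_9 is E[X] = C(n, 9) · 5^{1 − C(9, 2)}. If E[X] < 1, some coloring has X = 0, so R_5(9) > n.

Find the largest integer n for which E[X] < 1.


We need C(n, 9) · 5^{1 − 36} < 1, i.e. C(n, 9) < 5^{36 − 1} = 2910383045673370361328125.
Check values of n near the boundary:
  n = 2168: C(2168, 9) = 2867804175977929537095120; 2867804175977929537095120 < 2910383045673370361328125? YES
  n = 2169: C(2169, 9) = 2879753360044504243499683; 2879753360044504243499683 < 2910383045673370361328125? YES
  n = 2170: C(2170, 9) = 2891746779868845075610510; 2891746779868845075610510 < 2910383045673370361328125? YES
  n = 2171: C(2171, 9) = 2903784578674959601827205; 2903784578674959601827205 < 2910383045673370361328125? YES
  n = 2172: C(2172, 9) = 2915866900084148060642020; 2915866900084148060642020 < 2910383045673370361328125? NO
  n = 2173: C(2173, 9) = 2927993888115921319674265; 2927993888115921319674265 < 2910383045673370361328125? NO
The largest n with C(n, 9) < 2910383045673370361328125 is n = 2171 (where E[X] = 580756915734991920365441/582076609134674072265625 ≈ 0.997733). Hence R_5(9) > 2171, i.e. R_5(9) ≥ 2172.

Largest n = 2171; hence R_5(9) > 2171.


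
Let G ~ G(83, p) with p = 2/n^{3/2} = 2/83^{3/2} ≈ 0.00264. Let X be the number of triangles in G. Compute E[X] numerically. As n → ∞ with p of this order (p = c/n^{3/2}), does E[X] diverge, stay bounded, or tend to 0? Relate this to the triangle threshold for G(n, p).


Number of potential triangles: C(83, 3) = 91881.
Each occurs with probability p³ ≈ (0.00264)³ ≈ 1.85028e-08.
By linearity: E[X] = C(83, 3)·p³ ≈ 91881 · 1.85028e-08 ≈ 0.002.
Since α = 3/2 > 1, p = c/n^{3/2} = o(1/n) is below the triangle threshold p ~ 1/n. Asymptotically E[X] ~ (c³/6)·n^{3(1−α)} = (2³/6)·n^{-1.5} → 0, so by Markov's inequality G has no triangles w.h.p.

E[X] ≈ 0.002; in regime p = Θ(1/n^{3/2}) E[X] tends to 0 (below the triangle threshold p ~ 1/n).


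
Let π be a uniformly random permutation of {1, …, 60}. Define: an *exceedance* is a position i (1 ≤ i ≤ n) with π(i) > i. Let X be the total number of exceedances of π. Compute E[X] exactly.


Write X = Σ_{i=1}^{60} X_i, where X_i = 1_{π(i) > i}.
For each fixed i, π(i) is uniform over {1, …, 60} (marginal of a uniform permutation), so P[π(i) > i] = (n − i)/n. Summing: Σ_{i=1}^{60} (n − i)/n = (0 + 1 + … + 59)/60 = 60(60 − 1)/(2·60) = (60 − 1)/2.
Hence E[X] = Σ_{i=1}^{60} (60 − i)/60 = 59/2 ≈ 29.500000.

E[X] = 59/2 = 29.500000.


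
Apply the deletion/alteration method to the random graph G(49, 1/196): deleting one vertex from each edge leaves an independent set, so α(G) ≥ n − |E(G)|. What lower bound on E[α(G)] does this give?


E[|E(G)|] = C(49, 2)·p = 1176 · (1/196) = 6.
E[α(G)] ≥ n − E[|E(G)|] = 49 − 6 = 43.
Numerically: ≈ 43.00000.
(This is only a lower bound; the true E[α(G)] may be larger.)

E[α(G)] ≥ 43 ≈ 43.00000.


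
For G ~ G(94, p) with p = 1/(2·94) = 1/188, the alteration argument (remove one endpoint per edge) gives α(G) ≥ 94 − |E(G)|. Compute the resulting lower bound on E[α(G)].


E[|E(G)|] = C(94, 2)·p = 4371 · (1/188) = 93/4.
E[α(G)] ≥ n − E[|E(G)|] = 94 − 93/4 = 283/4.
Numerically: ≈ 70.750000.
(This is only a lower bound; the true E[α(G)] may be larger.)

E[α(G)] ≥ 283/4 ≈ 70.750000.


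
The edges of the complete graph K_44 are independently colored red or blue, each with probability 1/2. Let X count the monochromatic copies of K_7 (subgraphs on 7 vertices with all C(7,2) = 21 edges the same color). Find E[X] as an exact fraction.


Let X = Σ_S X_S over the C(44, 7) = 38320568 subsets S of size 7, where X_S = 1 if the K_7 on S is monochromatic.
For a fixed S, the K_7 on S has C(7, 2) = 21 edges. P[all 21 edges red] = (1/2)^21, and likewise for blue, so P[monochromatic] = 2·(1/2)^21 = 2^{1 − 21} = 1/1048576.
Summing: E[X] = C(44, 7) · 2^{1 − 21} = 38320568 · 1/1048576 = 4790071/131072.
Numerically: E[X] ≈ 36.5453.

E[X] = C(44,7)·2^(1−C(7,2)) = 4790071/131072 ≈ 36.5453.


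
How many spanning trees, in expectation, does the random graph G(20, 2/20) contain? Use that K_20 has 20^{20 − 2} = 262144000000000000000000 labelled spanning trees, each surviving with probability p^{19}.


K_20 has 20^{20 − 2} = 262144000000000000000000 labelled spanning trees.
For each such spanning tree H, let X_H = 1 if all 19 edges of H are present in G. Then P[X_H = 1] = p^{19} = (1/10)^{19} = 1/10000000000000000000.
By linearity: E[X] = Σ_H E[X_H] = 262144000000000000000000 · p^{19} = 262144000000000000000000 · 1/10000000000000000000 = 131072/5.
Numerically: E[X] ≈ 26214.4.

E[X] = 262144000000000000000000 · (1/10)^{19} = 131072/5 ≈ 26214.4.


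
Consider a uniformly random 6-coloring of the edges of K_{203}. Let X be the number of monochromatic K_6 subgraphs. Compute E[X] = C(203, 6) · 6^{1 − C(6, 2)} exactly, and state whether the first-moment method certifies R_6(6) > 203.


E[X] = C(203, 6) · 6^{1 − 15} = 90210944670 · 6^{−14} = 90210944670/78364164096.
As a reduced fraction: E[X] = 15035157445/13060694016 ≈ 1.151.
Is E[X] < 1? NO.
Since E[X] ≥ 1, the first-moment bound is inconclusive at n = 203; it does NOT by itself certify R_6(6) > 203.

E[X] = 15035157445/13060694016 ≈ 1.151; E[X] ≥ 1; first-moment method inconclusive here.


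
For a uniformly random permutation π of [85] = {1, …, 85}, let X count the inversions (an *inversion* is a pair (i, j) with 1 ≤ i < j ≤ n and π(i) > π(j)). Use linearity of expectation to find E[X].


Write X = Σ X_I over the C(85, 2) = 3570 pairs i < j, with X_I the indicator of one inversion.
There are 3570 indicators.
For each fixed pair i < j, the values π(i) and π(j) are two distinct elements of {1, …, 85} in uniformly random order; by symmetry P[π(i) > π(j)] = 1/2.
By linearity: E[X] = 3570 · (1/2) = C(85, 2) · (1/2) = 3570/2 = 1785 ≈ 1785.0000.

E[X] = 1785 = 1785.0000.


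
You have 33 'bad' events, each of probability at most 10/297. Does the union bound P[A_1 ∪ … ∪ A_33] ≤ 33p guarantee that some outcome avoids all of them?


Union bound: P[∪_{i=1}^{33} A_i] ≤ Σ_i P[A_i] ≤ 33·p = 33·(10/297) = 10/9.
Numerically: 10/9 ≈ 1.111.
Is 10/9 < 1? NO.
Since the bound 10/9 is ≥ 1, the union bound is uninformative here; it does NOT by itself certify existence.

33·p = 10/9 ≈ 1.111; existence NOT certified by the union bound.


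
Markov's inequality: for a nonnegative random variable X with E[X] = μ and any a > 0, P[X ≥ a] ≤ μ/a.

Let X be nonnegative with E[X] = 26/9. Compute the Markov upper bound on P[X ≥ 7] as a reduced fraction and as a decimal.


μ = E[X] = 26/9, a = 7.
Markov: P[X ≥ 7] ≤ μ/a = (26/9)/7 = 26/63.
Numerically: ≈ 0.413.
(Since a = 7 > μ = 2.889, the bound 26/63 is < 1 and informative.)

P[X ≥ 7] ≤ 26/63 ≈ 0.413.


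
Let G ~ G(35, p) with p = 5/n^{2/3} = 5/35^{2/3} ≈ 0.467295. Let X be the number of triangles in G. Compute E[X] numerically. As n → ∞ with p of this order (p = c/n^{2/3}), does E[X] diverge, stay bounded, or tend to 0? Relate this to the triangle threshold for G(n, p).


Number of potential triangles: C(35, 3) = 6545.
Each occurs with probability p³ ≈ (0.467295)³ ≈ 1.02040816e-01.
By linearity: E[X] = C(35, 3)·p³ ≈ 6545 · 1.02040816e-01 ≈ 667.857143.
Since α = 2/3 < 1, p = c/n^{2/3} ≫ 1/n is above the triangle threshold p ~ 1/n. Asymptotically E[X] ~ (c³/6)·n^{3(1−α)} = (5³/6)·n^{1} → ∞; triangles are abundant w.h.p.

E[X] ≈ 667.857143; in regime p = Θ(1/n^{2/3}) E[X] diverges (above the triangle threshold p ~ 1/n).


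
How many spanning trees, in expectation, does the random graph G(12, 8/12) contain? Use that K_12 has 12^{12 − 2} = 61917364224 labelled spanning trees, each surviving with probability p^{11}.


K_12 has 12^{12 − 2} = 61917364224 labelled spanning trees.
For each such spanning tree H, let X_H = 1 if all 11 edges of H are present in G. Then P[X_H = 1] = p^{11} = (2/3)^{11} = 2048/177147.
By linearity of expectation: E[X] = Σ_H E[X_H] = 61917364224 · p^{11} = 61917364224 · 2048/177147 = 2147483648/3.
Numerically: E[X] ≈ 7.16e+08.

E[X] = 61917364224 · (2/3)^{11} = 2147483648/3 ≈ 7.16e+08.


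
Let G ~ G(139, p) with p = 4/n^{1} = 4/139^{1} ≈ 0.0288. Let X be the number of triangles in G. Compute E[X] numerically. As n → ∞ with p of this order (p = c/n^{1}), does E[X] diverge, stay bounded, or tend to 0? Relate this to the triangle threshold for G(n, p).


Number of potential triangles: C(139, 3) = 437989.
Each occurs with probability p³ ≈ (0.0288)³ ≈ 2.38306e-05.
By linearity: E[X] = C(139, 3)·p³ ≈ 437989 · 2.38306e-05 ≈ 10.438.
Here α = 1, so p = 4/n is exactly at the triangle threshold p ~ 1/n. Asymptotically E[X] → c³/6 = 4³/6 = 32/3 ≈ 10.667, a bounded constant. In this regime the triangle count is asymptotically Poisson(c³/6).

E[X] ≈ 10.438; in regime p = Θ(1/n^{1}) E[X] stays bounded (at the triangle threshold p ~ 1/n).


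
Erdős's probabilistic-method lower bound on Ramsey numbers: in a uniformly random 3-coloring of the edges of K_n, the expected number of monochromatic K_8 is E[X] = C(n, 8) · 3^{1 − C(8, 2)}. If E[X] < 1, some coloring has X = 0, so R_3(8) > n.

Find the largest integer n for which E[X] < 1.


We need C(n, 8) · 3^{1 − 28} < 1, i.e. C(n, 8) < 3^{28 − 1} = 7625597484987.
Check values of n near the boundary:
  n = 152: C(152, 8) = 5859727868575; 5859727868575 < 7625597484987? YES
  n = 153: C(153, 8) = 6183023199255; 6183023199255 < 7625597484987? YES
  n = 154: C(154, 8) = 6521818990995; 6521818990995 < 7625597484987? YES
  n = 155: C(155, 8) = 6876747915675; 6876747915675 < 7625597484987? YES
  n = 156: C(156, 8) = 7248464019225; 7248464019225 < 7625597484987? YES
  n = 157: C(157, 8) = 7637643295425; 7637643295425 < 7625597484987? NO
The largest n with C(n, 8) < 7625597484987 is n = 156 (where E[X] = 805384891025/847288609443 ≈ 0.950544). Hence R_3(8) > 156, i.e. R_3(8) ≥ 157.

Largest n = 156; hence R_3(8) > 156.


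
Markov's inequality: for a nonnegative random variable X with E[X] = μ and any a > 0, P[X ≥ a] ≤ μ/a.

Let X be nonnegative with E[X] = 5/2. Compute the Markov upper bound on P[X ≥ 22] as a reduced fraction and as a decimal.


μ = E[X] = 5/2, a = 22.
Markov: P[X ≥ 22] ≤ μ/a = (5/2)/22 = 5/44.
Numerically: ≈ 0.1136.
(Since a = 22 > μ = 2.5000, the bound 5/44 is < 1 and informative.)

P[X ≥ 22] ≤ 5/44 ≈ 0.1136.


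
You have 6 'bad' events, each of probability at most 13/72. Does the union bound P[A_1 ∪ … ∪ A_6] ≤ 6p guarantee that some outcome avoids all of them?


Union bound: P[∪_{i=1}^{6} A_i] ≤ Σ_i P[A_i] ≤ 6·p = 6·(13/72) = 13/12.
Numerically: 13/12 ≈ 1.083333.
Is 13/12 < 1? NO.
Since the bound 13/12 is ≥ 1, the union bound is uninformative here; it does NOT by itself certify existence.

6·p = 13/12 ≈ 1.083333; existence NOT certified by the union bound.
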